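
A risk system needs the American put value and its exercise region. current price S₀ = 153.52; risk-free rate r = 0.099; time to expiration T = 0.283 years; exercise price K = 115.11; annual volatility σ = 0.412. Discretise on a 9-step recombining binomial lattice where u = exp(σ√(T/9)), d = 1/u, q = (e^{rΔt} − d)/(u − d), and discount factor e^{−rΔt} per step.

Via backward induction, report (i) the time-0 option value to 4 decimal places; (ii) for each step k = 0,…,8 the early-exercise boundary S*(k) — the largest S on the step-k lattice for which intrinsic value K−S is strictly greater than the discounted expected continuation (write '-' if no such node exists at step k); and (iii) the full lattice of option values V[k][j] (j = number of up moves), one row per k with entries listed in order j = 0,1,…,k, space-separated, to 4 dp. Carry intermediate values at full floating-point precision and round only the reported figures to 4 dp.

Δt=0.03144  u=1.07579  d=0.92955  q=0.50306  discount=0.99689
step 9 (expiry): payoffs max(K−S,0) = 35.5663 23.0516 8.5680 0.0000 0.0000 0.0000 0.0000 0.0000 0.0000 0.0000
step 8: (k=8,j=0): S=85.5726, (K−S)⁺=29.5374, hold=29.1796 ⇒ V=29.5374 exercise | (k=8,j=1): S=99.0358, (K−S)⁺=16.0742, hold=15.7164 ⇒ V=16.0742 exercise | (k=8,j=2): S=114.6172, (K−S)⁺=0.4928, hold=4.2445 ⇒ V=4.2445 continue | (k=8,j=3): S=132.6500, (K−S)⁺=0.0000, hold=0.0000 ⇒ V=0.0000 continue | (k=8,j=4): S=153.5200, (K−S)⁺=0.0000, hold=0.0000 ⇒ V=0.0000 continue | (k=8,j=5): S=177.6735, (K−S)⁺=0.0000, hold=0.0000 ⇒ V=0.0000 continue | (k=8,j=6): S=205.6270, (K−S)⁺=0.0000, hold=0.0000 ⇒ V=0.0000 continue | (k=8,j=7): S=237.9785, (K−S)⁺=0.0000, hold=0.0000 ⇒ V=0.0000 continue | (k=8,j=8): S=275.4199, (K−S)⁺=0.0000, hold=0.0000 ⇒ V=0.0000 continue  boundary S*=99.0358
step 7: (k=7,j=0): S=92.0584, (K−S)⁺=23.0516, hold=22.6938 ⇒ V=23.0516 exercise | (k=7,j=1): S=106.5420, (K−S)⁺=8.5680, hold=10.0917 ⇒ V=10.0917 continue | (k=7,j=2): S=123.3044, (K−S)⁺=0.0000, hold=2.1027 ⇒ V=2.1027 continue | (k=7,j=3): S=142.7040, (K−S)⁺=0.0000, hold=0.0000 ⇒ V=0.0000 continue | (k=7,j=4): S=165.1558, (K−S)⁺=0.0000, hold=0.0000 ⇒ V=0.0000 continue | (k=7,j=5): S=191.1399, (K−S)⁺=0.0000, hold=0.0000 ⇒ V=0.0000 continue | (k=7,j=6): S=221.2121, (K−S)⁺=0.0000, hold=0.0000 ⇒ V=0.0000 continue | (k=7,j=7): S=256.0156, (K−S)⁺=0.0000, hold=0.0000 ⇒ V=0.0000 continue  boundary S*=92.0584
step 6: (k=6,j=0): S=99.0358, (K−S)⁺=16.0742, hold=16.4805 ⇒ V=16.4805 continue | (k=6,j=1): S=114.6172, (K−S)⁺=0.4928, hold=6.0538 ⇒ V=6.0538 continue | (k=6,j=2): S=132.6500, (K−S)⁺=0.0000, hold=1.0417 ⇒ V=1.0417 continue | (k=6,j=3): S=153.5200, (K−S)⁺=0.0000, hold=0.0000 ⇒ V=0.0000 continue | (k=6,j=4): S=177.6735, (K−S)⁺=0.0000, hold=0.0000 ⇒ V=0.0000 continue | (k=6,j=5): S=205.6270, (K−S)⁺=0.0000, hold=0.0000 ⇒ V=0.0000 continue | (k=6,j=6): S=237.9785, (K−S)⁺=0.0000, hold=0.0000 ⇒ V=0.0000 continue  boundary S*=-
step 5: (k=5,j=0): S=106.5420, (K−S)⁺=8.5680, hold=11.2003 ⇒ V=11.2003 continue | (k=5,j=1): S=123.3044, (K−S)⁺=0.0000, hold=3.5214 ⇒ V=3.5214 continue | (k=5,j=2): S=142.7040, (K−S)⁺=0.0000, hold=0.5160 ⇒ V=0.5160 continue | (k=5,j=3): S=165.1558, (K−S)⁺=0.0000, hold=0.0000 ⇒ V=0.0000 continue | (k=5,j=4): S=191.1399, (K−S)⁺=0.0000, hold=0.0000 ⇒ V=0.0000 continue | (k=5,j=5): S=221.2121, (K−S)⁺=0.0000, hold=0.0000 ⇒ V=0.0000 continue  boundary S*=-
step 4: (k=4,j=0): S=114.6172, (K−S)⁺=0.4928, hold=7.3146 ⇒ V=7.3146 continue | (k=4,j=1): S=132.6500, (K−S)⁺=0.0000, hold=2.0033 ⇒ V=2.0033 continue | (k=4,j=2): S=153.5200, (K−S)⁺=0.0000, hold=0.2556 ⇒ V=0.2556 continue | (k=4,j=3): S=177.6735, (K−S)⁺=0.0000, hold=0.0000 ⇒ V=0.0000 continue | (k=4,j=4): S=205.6270, (K−S)⁺=0.0000, hold=0.0000 ⇒ V=0.0000 continue  boundary S*=-
step 3: (k=3,j=0): S=123.3044, (K−S)⁺=0.0000, hold=4.6282 ⇒ V=4.6282 continue | (k=3,j=1): S=142.7040, (K−S)⁺=0.0000, hold=1.1206 ⇒ V=1.1206 continue | (k=3,j=2): S=165.1558, (K−S)⁺=0.0000, hold=0.1266 ⇒ V=0.1266 continue | (k=3,j=3): S=191.1399, (K−S)⁺=0.0000, hold=0.0000 ⇒ V=0.0000 continue  boundary S*=-
step 2: (k=2,j=0): S=132.6500, (K−S)⁺=0.0000, hold=2.8548 ⇒ V=2.8548 continue | (k=2,j=1): S=153.5200, (K−S)⁺=0.0000, hold=0.6187 ⇒ V=0.6187 continue | (k=2,j=2): S=177.6735, (K−S)⁺=0.0000, hold=0.0627 ⇒ V=0.0627 continue  boundary S*=-
step 1: (k=1,j=0): S=142.7040, (K−S)⁺=0.0000, hold=1.7245 ⇒ V=1.7245 continue | (k=1,j=1): S=165.1558, (K−S)⁺=0.0000, hold=0.3379 ⇒ V=0.3379 continue  boundary S*=-
step 0: (k=0,j=0): S=153.5200, (K−S)⁺=0.0000, hold=1.0238 ⇒ V=1.0238 continue  boundary S*=-

price = 1.0238
boundary = - - - - - - - 92.0584 99.0358
tree:
1.0238
1.7245 0.3379
2.8548 0.6187 0.0627
4.6282 1.1206 0.1266 0.0000
7.3146 2.0033 0.2556 0.0000 0.0000
11.2003 3.5214 0.5160 0.0000 0.0000 0.0000
16.4805 6.0538 1.0417 0.0000 0.0000 0.0000 0.0000
23.0516 10.0917 2.1027 0.0000 0.0000 0.0000 0.0000 0.0000
29.5374 16.0742 4.2445 0.0000 0.0000 0.0000 0.0000 0.0000 0.0000
35.5663 23.0516 8.5680 0.0000 0.0000 0.0000 0.0000 0.0000 0.0000 0.0000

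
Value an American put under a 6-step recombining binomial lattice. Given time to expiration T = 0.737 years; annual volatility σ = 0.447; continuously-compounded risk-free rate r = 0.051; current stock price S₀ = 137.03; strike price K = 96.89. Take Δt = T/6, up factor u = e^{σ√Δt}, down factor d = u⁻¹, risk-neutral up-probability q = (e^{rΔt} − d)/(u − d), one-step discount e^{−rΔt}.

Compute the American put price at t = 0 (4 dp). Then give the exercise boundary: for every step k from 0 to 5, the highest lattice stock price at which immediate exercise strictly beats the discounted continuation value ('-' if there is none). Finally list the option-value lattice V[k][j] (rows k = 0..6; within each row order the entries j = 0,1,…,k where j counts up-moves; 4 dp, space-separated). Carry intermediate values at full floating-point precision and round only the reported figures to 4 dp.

price = 3.3285
boundary = - - - - 73.2259 62.6076
tree:
3.3285
5.6514 0.8645
9.4025 1.6759 0.0000
15.2171 3.2487 0.0000 0.0000
23.6641 6.2975 0.0000 0.0000 0.0000
34.2824 12.2076 0.0000 0.0000 0.0000 0.0000
43.3610 23.6641 0.0000 0.0000 0.0000 0.0000 0.0000

Δt=0.12283, u=1.16960, d=0.85499, q=0.48089, disc=e^(-rΔt)=0.99376
k=6 terminal: V=max(K-S,0) → 43.3610 23.6641 0.0000 0.0000 0.0000 0.0000 0.0000
k=5: j=0 S=62.6076 intr=34.2824 cont=33.6774 V=34.2824[EX]; j=1 S=85.6451 intr=11.2449 cont=12.2076 V=12.2076[hold]; j=2 S=117.1596 intr=0.0000 cont=0.0000 V=0.0000[hold]; j=3 S=160.2704 intr=0.0000 cont=0.0000 V=0.0000[hold]; j=4 S=219.2446 intr=0.0000 cont=0.0000 V=0.0000[hold]; j=5 S=299.9193 intr=0.0000 cont=0.0000 V=0.0000[hold]  S*(5)=62.6076
k=4: j=0 S=73.2259 intr=23.6641 cont=23.5191 V=23.6641[EX]; j=1 S=100.1706 intr=0.0000 cont=6.2975 V=6.2975[hold]; j=2 S=137.0300 intr=0.0000 cont=0.0000 V=0.0000[hold]; j=3 S=187.4525 intr=0.0000 cont=0.0000 V=0.0000[hold]; j=4 S=256.4287 intr=0.0000 cont=0.0000 V=0.0000[hold]  S*(4)=73.2259
k=3: j=0 S=85.6451 intr=11.2449 cont=15.2171 V=15.2171[hold]; j=1 S=117.1596 intr=0.0000 cont=3.2487 V=3.2487[hold]; j=2 S=160.2704 intr=0.0000 cont=0.0000 V=0.0000[hold]; j=3 S=219.2446 intr=0.0000 cont=0.0000 V=0.0000[hold]  S*(3)=-
k=2: j=0 S=100.1706 intr=0.0000 cont=9.4025 V=9.4025[hold]; j=1 S=137.0300 intr=0.0000 cont=1.6759 V=1.6759[hold]; j=2 S=187.4525 intr=0.0000 cont=0.0000 V=0.0000[hold]  S*(2)=-
k=1: j=0 S=117.1596 intr=0.0000 cont=5.6514 V=5.6514[hold]; j=1 S=160.2704 intr=0.0000 cont=0.8645 V=0.8645[hold]  S*(1)=-
k=0: j=0 S=137.0300 intr=0.0000 cont=3.3285 V=3.3285[hold]  S*(0)=-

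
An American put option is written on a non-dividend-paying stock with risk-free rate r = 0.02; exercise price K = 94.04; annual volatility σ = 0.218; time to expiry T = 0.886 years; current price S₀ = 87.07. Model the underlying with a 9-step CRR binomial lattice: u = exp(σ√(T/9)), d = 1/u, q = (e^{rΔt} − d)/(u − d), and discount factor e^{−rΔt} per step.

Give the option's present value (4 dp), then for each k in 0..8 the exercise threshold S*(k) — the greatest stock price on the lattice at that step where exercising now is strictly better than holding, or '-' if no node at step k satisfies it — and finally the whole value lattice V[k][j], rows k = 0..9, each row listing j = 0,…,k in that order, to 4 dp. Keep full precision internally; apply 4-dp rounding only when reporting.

Δt=0.09844  u=1.07079  d=0.93389  q=0.49730  discount=0.99803
step 9 (expiry): payoffs max(K−S,0) = 46.9944 40.0976 32.1898 23.1227 12.7264 0.8061 0.0000 0.0000 0.0000 0.0000
step 8: (k=8,j=0): S=50.3761, (K−S)⁺=43.6639, hold=43.4789 ⇒ V=43.6639 exercise | (k=8,j=1): S=57.7611, (K−S)⁺=36.2789, hold=36.0939 ⇒ V=36.2789 exercise | (k=8,j=2): S=66.2288, (K−S)⁺=27.8112, hold=27.6263 ⇒ V=27.8112 exercise | (k=8,j=3): S=75.9377, (K−S)⁺=18.1023, hold=17.9173 ⇒ V=18.1023 exercise | (k=8,j=4): S=87.0700, (K−S)⁺=6.9700, hold=6.7850 ⇒ V=6.9700 exercise | (k=8,j=5): S=99.8342, (K−S)⁺=0.0000, hold=0.4044 ⇒ V=0.4044 continue | (k=8,j=6): S=114.4697, (K−S)⁺=0.0000, hold=0.0000 ⇒ V=0.0000 continue | (k=8,j=7): S=131.2506, (K−S)⁺=0.0000, hold=0.0000 ⇒ V=0.0000 continue | (k=8,j=8): S=150.4916, (K−S)⁺=0.0000, hold=0.0000 ⇒ V=0.0000 continue  boundary S*=87.0700
step 7: (k=7,j=0): S=53.9424, (K−S)⁺=40.0976, hold=39.9126 ⇒ V=40.0976 exercise | (k=7,j=1): S=61.8502, (K−S)⁺=32.1898, hold=32.0048 ⇒ V=32.1898 exercise | (k=7,j=2): S=70.9173, (K−S)⁺=23.1227, hold=22.9377 ⇒ V=23.1227 exercise | (k=7,j=3): S=81.3136, (K−S)⁺=12.7264, hold=12.5414 ⇒ V=12.7264 exercise | (k=7,j=4): S=93.2339, (K−S)⁺=0.8061, hold=3.6976 ⇒ V=3.6976 continue | (k=7,j=5): S=106.9018, (K−S)⁺=0.0000, hold=0.2029 ⇒ V=0.2029 continue | (k=7,j=6): S=122.5733, (K−S)⁺=0.0000, hold=0.0000 ⇒ V=0.0000 continue | (k=7,j=7): S=140.5422, (K−S)⁺=0.0000, hold=0.0000 ⇒ V=0.0000 continue  boundary S*=81.3136
step 6: (k=6,j=0): S=57.7611, (K−S)⁺=36.2789, hold=36.0939 ⇒ V=36.2789 exercise | (k=6,j=1): S=66.2288, (K−S)⁺=27.8112, hold=27.6263 ⇒ V=27.8112 exercise | (k=6,j=2): S=75.9377, (K−S)⁺=18.1023, hold=17.9173 ⇒ V=18.1023 exercise | (k=6,j=3): S=87.0700, (K−S)⁺=6.9700, hold=8.2202 ⇒ V=8.2202 continue | (k=6,j=4): S=99.8342, (K−S)⁺=0.0000, hold=1.9558 ⇒ V=1.9558 continue | (k=6,j=5): S=114.4697, (K−S)⁺=0.0000, hold=0.1018 ⇒ V=0.1018 continue | (k=6,j=6): S=131.2506, (K−S)⁺=0.0000, hold=0.0000 ⇒ V=0.0000 continue  boundary S*=75.9377
step 5: (k=5,j=0): S=61.8502, (K−S)⁺=32.1898, hold=32.0048 ⇒ V=32.1898 exercise | (k=5,j=1): S=70.9173, (K−S)⁺=23.1227, hold=22.9377 ⇒ V=23.1227 exercise | (k=5,j=2): S=81.3136, (K−S)⁺=12.7264, hold=13.1619 ⇒ V=13.1619 continue | (k=5,j=3): S=93.2339, (K−S)⁺=0.8061, hold=5.0949 ⇒ V=5.0949 continue | (k=5,j=4): S=106.9018, (K−S)⁺=0.0000, hold=1.0318 ⇒ V=1.0318 continue | (k=5,j=5): S=122.5733, (K−S)⁺=0.0000, hold=0.0511 ⇒ V=0.0511 continue  boundary S*=70.9173
step 4: (k=4,j=0): S=66.2288, (K−S)⁺=27.8112, hold=27.6263 ⇒ V=27.8112 exercise | (k=4,j=1): S=75.9377, (K−S)⁺=18.1023, hold=18.1335 ⇒ V=18.1335 continue | (k=4,j=2): S=87.0700, (K−S)⁺=6.9700, hold=9.1322 ⇒ V=9.1322 continue | (k=4,j=3): S=99.8342, (K−S)⁺=0.0000, hold=3.0682 ⇒ V=3.0682 continue | (k=4,j=4): S=114.4697, (K−S)⁺=0.0000, hold=0.5430 ⇒ V=0.5430 continue  boundary S*=66.2288
step 3: (k=3,j=0): S=70.9173, (K−S)⁺=23.1227, hold=22.9532 ⇒ V=23.1227 exercise | (k=3,j=1): S=81.3136, (K−S)⁺=12.7264, hold=13.6302 ⇒ V=13.6302 continue | (k=3,j=2): S=93.2339, (K−S)⁺=0.8061, hold=6.1045 ⇒ V=6.1045 continue | (k=3,j=3): S=106.9018, (K−S)⁺=0.0000, hold=1.8089 ⇒ V=1.8089 continue  boundary S*=70.9173
step 2: (k=2,j=0): S=75.9377, (K−S)⁺=18.1023, hold=18.3659 ⇒ V=18.3659 continue | (k=2,j=1): S=87.0700, (K−S)⁺=6.9700, hold=9.8682 ⇒ V=9.8682 continue | (k=2,j=2): S=99.8342, (K−S)⁺=0.0000, hold=3.9605 ⇒ V=3.9605 continue  boundary S*=-
step 1: (k=1,j=0): S=81.3136, (K−S)⁺=12.7264, hold=14.1122 ⇒ V=14.1122 continue | (k=1,j=1): S=93.2339, (K−S)⁺=0.8061, hold=6.9167 ⇒ V=6.9167 continue  boundary S*=-
step 0: (k=0,j=0): S=87.0700, (K−S)⁺=6.9700, hold=10.5131 ⇒ V=10.5131 continue  boundary S*=-

price = 10.5131
boundary = - - - 70.9173 66.2288 70.9173 75.9377 81.3136 87.0700
tree:
10.5131
14.1122 6.9167
18.3659 9.8682 3.9605
23.1227 13.6302 6.1045 1.8089
27.8112 18.1335 9.1322 3.0682 0.5430
32.1898 23.1227 13.1619 5.0949 1.0318 0.0511
36.2789 27.8112 18.1023 8.2202 1.9558 0.1018 0.0000
40.0976 32.1898 23.1227 12.7264 3.6976 0.2029 0.0000 0.0000
43.6639 36.2789 27.8112 18.1023 6.9700 0.4044 0.0000 0.0000 0.0000
46.9944 40.0976 32.1898 23.1227 12.7264 0.8061 0.0000 0.0000 0.0000 0.0000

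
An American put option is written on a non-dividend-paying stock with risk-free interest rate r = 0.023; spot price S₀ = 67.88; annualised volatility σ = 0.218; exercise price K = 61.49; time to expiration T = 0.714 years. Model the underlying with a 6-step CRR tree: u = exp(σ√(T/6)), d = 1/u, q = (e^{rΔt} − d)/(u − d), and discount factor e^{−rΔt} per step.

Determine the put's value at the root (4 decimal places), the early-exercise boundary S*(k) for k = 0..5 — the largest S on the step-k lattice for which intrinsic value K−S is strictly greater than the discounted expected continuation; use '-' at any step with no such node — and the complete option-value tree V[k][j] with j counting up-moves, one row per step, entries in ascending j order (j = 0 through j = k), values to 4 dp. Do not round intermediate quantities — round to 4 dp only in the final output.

Δt=0.11900  u=1.07810  d=0.92756  q=0.49941  discount=0.99727
step 6 (expiry): payoffs max(K−S,0) = 18.2603 11.2439 3.0888 0.0000 0.0000 0.0000 0.0000
step 5: (k=5,j=0): S=46.6061, (K−S)⁺=14.8839, hold=14.7159 ⇒ V=14.8839 exercise | (k=5,j=1): S=54.1704, (K−S)⁺=7.3196, hold=7.1515 ⇒ V=7.3196 exercise | (k=5,j=2): S=62.9625, (K−S)⁺=0.0000, hold=1.5420 ⇒ V=1.5420 continue | (k=5,j=3): S=73.1816, (K−S)⁺=0.0000, hold=0.0000 ⇒ V=0.0000 continue | (k=5,j=4): S=85.0592, (K−S)⁺=0.0000, hold=0.0000 ⇒ V=0.0000 continue | (k=5,j=5): S=98.8647, (K−S)⁺=0.0000, hold=0.0000 ⇒ V=0.0000 continue  boundary S*=54.1704
step 4: (k=4,j=0): S=50.2461, (K−S)⁺=11.2439, hold=11.0758 ⇒ V=11.2439 exercise | (k=4,j=1): S=58.4012, (K−S)⁺=3.0888, hold=4.4220 ⇒ V=4.4220 continue | (k=4,j=2): S=67.8800, (K−S)⁺=0.0000, hold=0.7698 ⇒ V=0.7698 continue | (k=4,j=3): S=78.8972, (K−S)⁺=0.0000, hold=0.0000 ⇒ V=0.0000 continue | (k=4,j=4): S=91.7025, (K−S)⁺=0.0000, hold=0.0000 ⇒ V=0.0000 continue  boundary S*=50.2461
step 3: (k=3,j=0): S=54.1704, (K−S)⁺=7.3196, hold=7.8155 ⇒ V=7.8155 continue | (k=3,j=1): S=62.9625, (K−S)⁺=0.0000, hold=2.5909 ⇒ V=2.5909 continue | (k=3,j=2): S=73.1816, (K−S)⁺=0.0000, hold=0.3843 ⇒ V=0.3843 continue | (k=3,j=3): S=85.0592, (K−S)⁺=0.0000, hold=0.0000 ⇒ V=0.0000 continue  boundary S*=-
step 2: (k=2,j=0): S=58.4012, (K−S)⁺=3.0888, hold=5.1921 ⇒ V=5.1921 continue | (k=2,j=1): S=67.8800, (K−S)⁺=0.0000, hold=1.4848 ⇒ V=1.4848 continue | (k=2,j=2): S=78.8972, (K−S)⁺=0.0000, hold=0.1918 ⇒ V=0.1918 continue  boundary S*=-
step 1: (k=1,j=0): S=62.9625, (K−S)⁺=0.0000, hold=3.3315 ⇒ V=3.3315 continue | (k=1,j=1): S=73.1816, (K−S)⁺=0.0000, hold=0.8368 ⇒ V=0.8368 continue  boundary S*=-
step 0: (k=0,j=0): S=67.8800, (K−S)⁺=0.0000, hold=2.0799 ⇒ V=2.0799 continue  boundary S*=-

price = 2.0799
boundary = - - - - 50.2461 54.1704
tree:
2.0799
3.3315 0.8368
5.1921 1.4848 0.1918
7.8155 2.5909 0.3843 0.0000
11.2439 4.4220 0.7698 0.0000 0.0000
14.8839 7.3196 1.5420 0.0000 0.0000 0.0000
18.2603 11.2439 3.0888 0.0000 0.0000 0.0000 0.0000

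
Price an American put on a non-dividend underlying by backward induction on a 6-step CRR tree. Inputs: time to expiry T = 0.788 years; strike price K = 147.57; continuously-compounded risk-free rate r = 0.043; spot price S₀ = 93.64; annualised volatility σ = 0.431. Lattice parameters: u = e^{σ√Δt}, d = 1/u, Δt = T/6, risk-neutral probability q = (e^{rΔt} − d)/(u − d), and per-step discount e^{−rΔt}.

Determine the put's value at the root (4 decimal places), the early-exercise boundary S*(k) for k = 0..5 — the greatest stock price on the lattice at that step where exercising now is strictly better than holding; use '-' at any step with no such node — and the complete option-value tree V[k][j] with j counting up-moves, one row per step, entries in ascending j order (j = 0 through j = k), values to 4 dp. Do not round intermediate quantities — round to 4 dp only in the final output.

Δt=0.13133  u=1.16905  d=0.85539  q=0.47909  discount=0.99437
step 6 (expiry): payoffs max(K−S,0) = 110.8878 97.4369 79.0539 53.9300 19.5936 0.0000 0.0000
step 5: (k=5,j=0): S=42.8835, (K−S)⁺=104.6865, hold=103.8555 ⇒ V=104.6865 exercise | (k=5,j=1): S=58.6082, (K−S)⁺=88.9618, hold=88.1307 ⇒ V=88.9618 exercise | (k=5,j=2): S=80.0990, (K−S)⁺=67.4710, hold=66.6400 ⇒ V=67.4710 exercise | (k=5,j=3): S=109.4701, (K−S)⁺=38.0999, hold=37.2688 ⇒ V=38.0999 exercise | (k=5,j=4): S=149.6112, (K−S)⁺=0.0000, hold=10.1491 ⇒ V=10.1491 continue | (k=5,j=5): S=204.4715, (K−S)⁺=0.0000, hold=0.0000 ⇒ V=0.0000 continue  boundary S*=109.4701
step 4: (k=4,j=0): S=50.1331, (K−S)⁺=97.4369, hold=96.6059 ⇒ V=97.4369 exercise | (k=4,j=1): S=68.5161, (K−S)⁺=79.0539, hold=78.2228 ⇒ V=79.0539 exercise | (k=4,j=2): S=93.6400, (K−S)⁺=53.9300, hold=53.0990 ⇒ V=53.9300 exercise | (k=4,j=3): S=127.9764, (K−S)⁺=19.5936, hold=24.5699 ⇒ V=24.5699 continue | (k=4,j=4): S=174.9035, (K−S)⁺=0.0000, hold=5.2570 ⇒ V=5.2570 continue  boundary S*=93.6400
step 3: (k=3,j=0): S=58.6082, (K−S)⁺=88.9618, hold=88.1307 ⇒ V=88.9618 exercise | (k=3,j=1): S=80.0990, (K−S)⁺=67.4710, hold=66.6400 ⇒ V=67.4710 exercise | (k=3,j=2): S=109.4701, (K−S)⁺=38.0999, hold=39.6395 ⇒ V=39.6395 continue | (k=3,j=3): S=149.6112, (K−S)⁺=0.0000, hold=15.2311 ⇒ V=15.2311 continue  boundary S*=80.0990
step 2: (k=2,j=0): S=68.5161, (K−S)⁺=79.0539, hold=78.2228 ⇒ V=79.0539 exercise | (k=2,j=1): S=93.6400, (K−S)⁺=53.9300, hold=53.8324 ⇒ V=53.9300 exercise | (k=2,j=2): S=127.9764, (K−S)⁺=19.5936, hold=27.7884 ⇒ V=27.7884 continue  boundary S*=93.6400
step 1: (k=1,j=0): S=80.0990, (K−S)⁺=67.4710, hold=66.6400 ⇒ V=67.4710 exercise | (k=1,j=1): S=109.4701, (K−S)⁺=38.0999, hold=41.1727 ⇒ V=41.1727 continue  boundary S*=80.0990
step 0: (k=0,j=0): S=93.6400, (K−S)⁺=53.9300, hold=54.5629 ⇒ V=54.5629 continue  boundary S*=-

price = 54.5629
boundary = - 80.0990 93.6400 80.0990 93.6400 109.4701
tree:
54.5629
67.4710 41.1727
79.0539 53.9300 27.7884
88.9618 67.4710 39.6395 15.2311
97.4369 79.0539 53.9300 24.5699 5.2570
104.6865 88.9618 67.4710 38.0999 10.1491 0.0000
110.8878 97.4369 79.0539 53.9300 19.5936 0.0000 0.0000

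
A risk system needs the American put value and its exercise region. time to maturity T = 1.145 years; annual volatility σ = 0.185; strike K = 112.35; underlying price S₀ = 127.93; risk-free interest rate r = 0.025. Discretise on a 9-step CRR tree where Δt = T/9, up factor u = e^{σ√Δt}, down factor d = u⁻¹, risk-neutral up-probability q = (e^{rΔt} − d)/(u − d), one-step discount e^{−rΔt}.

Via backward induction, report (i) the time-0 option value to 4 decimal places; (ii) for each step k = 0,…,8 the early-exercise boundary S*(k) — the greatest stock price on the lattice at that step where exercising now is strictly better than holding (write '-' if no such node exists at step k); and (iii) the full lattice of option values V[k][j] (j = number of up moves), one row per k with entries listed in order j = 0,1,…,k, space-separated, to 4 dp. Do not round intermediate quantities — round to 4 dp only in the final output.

price = 3.0466
boundary = - - - - - 91.9783 86.1049 91.9783 98.2523
tree:
3.0466
4.7237 1.4390
7.1449 2.4051 0.5109
10.4985 3.9369 0.9344 0.1034
14.9134 6.2822 1.6867 0.2106 0.0000
20.3717 9.7128 2.9942 0.4292 0.0000 0.0000
26.2451 14.4293 5.1990 0.8744 0.0000 0.0000 0.0000
31.7435 20.3717 8.7560 1.7816 0.0000 0.0000 0.0000 0.0000
36.8907 26.2451 14.0977 3.6299 0.0000 0.0000 0.0000 0.0000 0.0000
41.7092 31.7435 20.3717 7.3957 0.0000 0.0000 0.0000 0.0000 0.0000 0.0000

params: Δt=0.12722 u=1.06821 d=0.93614 q=0.50763 e^(-rΔt)=0.99682
t_9 payoffs: 41.7092 31.7435 20.3717 7.3957 0.0000 0.0000 0.0000 0.0000 0.0000 0.0000
t_8: node(8,0) S=75.4593 payoff=36.8907 vs cont=36.5339 → 36.8907 [stop]  node(8,1) S=86.1049 payoff=26.2451 vs cont=25.8884 → 26.2451 [stop]  node(8,2) S=98.2523 payoff=14.0977 vs cont=13.7410 → 14.0977 [stop]  node(8,3) S=112.1134 payoff=0.2366 vs cont=3.6299 → 3.6299 [wait]  node(8,4) S=127.9300 payoff=0.0000 vs cont=0.0000 → 0.0000 [wait]  node(8,5) S=145.9780 payoff=0.0000 vs cont=0.0000 → 0.0000 [wait]  node(8,6) S=166.5721 payoff=0.0000 vs cont=0.0000 → 0.0000 [wait]  node(8,7) S=190.0715 payoff=0.0000 vs cont=0.0000 → 0.0000 [wait]  node(8,8) S=216.8862 payoff=0.0000 vs cont=0.0000 → 0.0000 [wait]  ⇒ S*(8)=98.2523
t_7: node(7,0) S=80.6065 payoff=31.7435 vs cont=31.3867 → 31.7435 [stop]  node(7,1) S=91.9783 payoff=20.3717 vs cont=20.0150 → 20.3717 [stop]  node(7,2) S=104.9543 payoff=7.3957 vs cont=8.7560 → 8.7560 [wait]  node(7,3) S=119.7609 payoff=0.0000 vs cont=1.7816 → 1.7816 [wait]  node(7,4) S=136.6564 payoff=0.0000 vs cont=0.0000 → 0.0000 [wait]  node(7,5) S=155.9354 payoff=0.0000 vs cont=0.0000 → 0.0000 [wait]  node(7,6) S=177.9343 payoff=0.0000 vs cont=0.0000 → 0.0000 [wait]  node(7,7) S=203.0367 payoff=0.0000 vs cont=0.0000 → 0.0000 [wait]  ⇒ S*(7)=91.9783
t_6: node(6,0) S=86.1049 payoff=26.2451 vs cont=25.8884 → 26.2451 [stop]  node(6,1) S=98.2523 payoff=14.0977 vs cont=14.4293 → 14.4293 [wait]  node(6,2) S=112.1134 payoff=0.2366 vs cont=5.1990 → 5.1990 [wait]  node(6,3) S=127.9300 payoff=0.0000 vs cont=0.8744 → 0.8744 [wait]  node(6,4) S=145.9780 payoff=0.0000 vs cont=0.0000 → 0.0000 [wait]  node(6,5) S=166.5721 payoff=0.0000 vs cont=0.0000 → 0.0000 [wait]  node(6,6) S=190.0715 payoff=0.0000 vs cont=0.0000 → 0.0000 [wait]  ⇒ S*(6)=86.1049
t_5: node(5,0) S=91.9783 payoff=20.3717 vs cont=20.1828 → 20.3717 [stop]  node(5,1) S=104.9543 payoff=7.3957 vs cont=9.7128 → 9.7128 [wait]  node(5,2) S=119.7609 payoff=0.0000 vs cont=2.9942 → 2.9942 [wait]  node(5,3) S=136.6564 payoff=0.0000 vs cont=0.4292 → 0.4292 [wait]  node(5,4) S=155.9354 payoff=0.0000 vs cont=0.0000 → 0.0000 [wait]  node(5,5) S=177.9343 payoff=0.0000 vs cont=0.0000 → 0.0000 [wait]  ⇒ S*(5)=91.9783
t_4: node(4,0) S=98.2523 payoff=14.0977 vs cont=14.9134 → 14.9134 [wait]  node(4,1) S=112.1134 payoff=0.2366 vs cont=6.2822 → 6.2822 [wait]  node(4,2) S=127.9300 payoff=0.0000 vs cont=1.6867 → 1.6867 [wait]  node(4,3) S=145.9780 payoff=0.0000 vs cont=0.2106 → 0.2106 [wait]  node(4,4) S=166.5721 payoff=0.0000 vs cont=0.0000 → 0.0000 [wait]  ⇒ S*(4)=-
t_3: node(3,0) S=104.9543 payoff=7.3957 vs cont=10.4985 → 10.4985 [wait]  node(3,1) S=119.7609 payoff=0.0000 vs cont=3.9369 → 3.9369 [wait]  node(3,2) S=136.6564 payoff=0.0000 vs cont=0.9344 → 0.9344 [wait]  node(3,3) S=155.9354 payoff=0.0000 vs cont=0.1034 → 0.1034 [wait]  ⇒ S*(3)=-
t_2: node(2,0) S=112.1134 payoff=0.2366 vs cont=7.1449 → 7.1449 [wait]  node(2,1) S=127.9300 payoff=0.0000 vs cont=2.4051 → 2.4051 [wait]  node(2,2) S=145.9780 payoff=0.0000 vs cont=0.5109 → 0.5109 [wait]  ⇒ S*(2)=-
t_1: node(1,0) S=119.7609 payoff=0.0000 vs cont=4.7237 → 4.7237 [wait]  node(1,1) S=136.6564 payoff=0.0000 vs cont=1.4390 → 1.4390 [wait]  ⇒ S*(1)=-
t_0: node(0,0) S=127.9300 payoff=0.0000 vs cont=3.0466 → 3.0466 [wait]  ⇒ S*(0)=-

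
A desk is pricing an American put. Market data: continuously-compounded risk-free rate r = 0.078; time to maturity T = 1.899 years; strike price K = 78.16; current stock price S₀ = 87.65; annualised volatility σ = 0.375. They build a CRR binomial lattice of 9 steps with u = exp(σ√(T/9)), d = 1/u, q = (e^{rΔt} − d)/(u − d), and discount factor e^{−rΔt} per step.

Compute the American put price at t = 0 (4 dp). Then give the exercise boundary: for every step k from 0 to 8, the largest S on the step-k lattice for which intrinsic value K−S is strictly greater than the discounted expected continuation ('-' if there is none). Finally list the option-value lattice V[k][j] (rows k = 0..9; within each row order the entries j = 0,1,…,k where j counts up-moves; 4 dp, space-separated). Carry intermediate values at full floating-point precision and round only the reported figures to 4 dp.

price = 8.6914
boundary = - - - 52.2785 44.0062 52.2785 44.0062 52.2785 62.1059
tree:
8.6914
12.8696 4.8811
18.5390 7.7347 2.2440
25.8815 11.9504 3.8562 0.7373
34.1538 17.9117 6.4993 1.3919 0.1199
41.1172 25.8815 10.6874 2.6072 0.2462 0.0000
46.9787 34.1538 17.0123 4.8383 0.5057 0.0000 0.0000
51.9127 41.1172 25.8815 8.8768 1.0384 0.0000 0.0000 0.0000
56.0659 46.9787 34.1538 16.0541 2.1325 0.0000 0.0000 0.0000 0.0000
59.5620 51.9127 41.1172 25.8815 4.3794 0.0000 0.0000 0.0000 0.0000 0.0000

params: Δt=0.21100 u=1.18798 d=0.84176 q=0.50497 e^(-rΔt)=0.98368
t_9 payoffs: 59.5620 51.9127 41.1172 25.8815 4.3794 0.0000 0.0000 0.0000 0.0000 0.0000
t_8: node(8,0) S=22.0941 payoff=56.0659 vs cont=54.7901 → 56.0659 [stop]  node(8,1) S=31.1813 payoff=46.9787 vs cont=45.7028 → 46.9787 [stop]  node(8,2) S=44.0062 payoff=34.1538 vs cont=32.8780 → 34.1538 [stop]  node(8,3) S=62.1059 payoff=16.0541 vs cont=14.7783 → 16.0541 [stop]  node(8,4) S=87.6500 payoff=0.0000 vs cont=2.1325 → 2.1325 [wait]  node(8,5) S=123.7004 payoff=0.0000 vs cont=0.0000 → 0.0000 [wait]  node(8,6) S=174.5782 payoff=0.0000 vs cont=0.0000 → 0.0000 [wait]  node(8,7) S=246.3820 payoff=0.0000 vs cont=0.0000 → 0.0000 [wait]  node(8,8) S=347.7187 payoff=0.0000 vs cont=0.0000 → 0.0000 [wait]  ⇒ S*(8)=62.1059
t_7: node(7,0) S=26.2473 payoff=51.9127 vs cont=50.6368 → 51.9127 [stop]  node(7,1) S=37.0428 payoff=41.1172 vs cont=39.8413 → 41.1172 [stop]  node(7,2) S=52.2785 payoff=25.8815 vs cont=24.6056 → 25.8815 [stop]  node(7,3) S=73.7806 payoff=4.3794 vs cont=8.8768 → 8.8768 [wait]  node(7,4) S=104.1265 payoff=0.0000 vs cont=1.0384 → 1.0384 [wait]  node(7,5) S=146.9537 payoff=0.0000 vs cont=0.0000 → 0.0000 [wait]  node(7,6) S=207.3956 payoff=0.0000 vs cont=0.0000 → 0.0000 [wait]  node(7,7) S=292.6971 payoff=0.0000 vs cont=0.0000 → 0.0000 [wait]  ⇒ S*(7)=52.2785
t_6: node(6,0) S=31.1813 payoff=46.9787 vs cont=45.7028 → 46.9787 [stop]  node(6,1) S=44.0062 payoff=34.1538 vs cont=32.8780 → 34.1538 [stop]  node(6,2) S=62.1059 payoff=16.0541 vs cont=17.0123 → 17.0123 [wait]  node(6,3) S=87.6500 payoff=0.0000 vs cont=4.8383 → 4.8383 [wait]  node(6,4) S=123.7004 payoff=0.0000 vs cont=0.5057 → 0.5057 [wait]  node(6,5) S=174.5782 payoff=0.0000 vs cont=0.0000 → 0.0000 [wait]  node(6,6) S=246.3820 payoff=0.0000 vs cont=0.0000 → 0.0000 [wait]  ⇒ S*(6)=44.0062
t_5: node(5,0) S=37.0428 payoff=41.1172 vs cont=39.8413 → 41.1172 [stop]  node(5,1) S=52.2785 payoff=25.8815 vs cont=25.0816 → 25.8815 [stop]  node(5,2) S=73.7806 payoff=4.3794 vs cont=10.6874 → 10.6874 [wait]  node(5,3) S=104.1265 payoff=0.0000 vs cont=2.6072 → 2.6072 [wait]  node(5,4) S=146.9537 payoff=0.0000 vs cont=0.2462 → 0.2462 [wait]  node(5,5) S=207.3956 payoff=0.0000 vs cont=0.0000 → 0.0000 [wait]  ⇒ S*(5)=52.2785
t_4: node(4,0) S=44.0062 payoff=34.1538 vs cont=32.8780 → 34.1538 [stop]  node(4,1) S=62.1059 payoff=16.0541 vs cont=17.9117 → 17.9117 [wait]  node(4,2) S=87.6500 payoff=0.0000 vs cont=6.4993 → 6.4993 [wait]  node(4,3) S=123.7004 payoff=0.0000 vs cont=1.3919 → 1.3919 [wait]  node(4,4) S=174.5782 payoff=0.0000 vs cont=0.1199 → 0.1199 [wait]  ⇒ S*(4)=44.0062
t_3: node(3,0) S=52.2785 payoff=25.8815 vs cont=25.5283 → 25.8815 [stop]  node(3,1) S=73.7806 payoff=4.3794 vs cont=11.9504 → 11.9504 [wait]  node(3,2) S=104.1265 payoff=0.0000 vs cont=3.8562 → 3.8562 [wait]  node(3,3) S=146.9537 payoff=0.0000 vs cont=0.7373 → 0.7373 [wait]  ⇒ S*(3)=52.2785
t_2: node(2,0) S=62.1059 payoff=16.0541 vs cont=18.5390 → 18.5390 [wait]  node(2,1) S=87.6500 payoff=0.0000 vs cont=7.7347 → 7.7347 [wait]  node(2,2) S=123.7004 payoff=0.0000 vs cont=2.2440 → 2.2440 [wait]  ⇒ S*(2)=-
t_1: node(1,0) S=73.7806 payoff=4.3794 vs cont=12.8696 → 12.8696 [wait]  node(1,1) S=104.1265 payoff=0.0000 vs cont=4.8811 → 4.8811 [wait]  ⇒ S*(1)=-
t_0: node(0,0) S=87.6500 payoff=0.0000 vs cont=8.6914 → 8.6914 [wait]  ⇒ S*(0)=-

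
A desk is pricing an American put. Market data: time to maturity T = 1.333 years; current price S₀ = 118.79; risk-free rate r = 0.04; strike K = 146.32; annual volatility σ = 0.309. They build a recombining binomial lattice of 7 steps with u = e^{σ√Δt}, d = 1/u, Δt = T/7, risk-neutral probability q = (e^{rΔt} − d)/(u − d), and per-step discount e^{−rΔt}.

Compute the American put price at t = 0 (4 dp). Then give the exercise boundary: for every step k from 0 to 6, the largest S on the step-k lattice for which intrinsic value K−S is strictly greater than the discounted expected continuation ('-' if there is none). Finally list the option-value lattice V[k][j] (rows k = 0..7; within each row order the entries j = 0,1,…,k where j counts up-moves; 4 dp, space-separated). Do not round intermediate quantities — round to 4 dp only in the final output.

price = 32.1539
boundary = - - 90.7105 103.8051 90.7105 103.8051 118.7900
tree:
32.1539
43.0279 21.5399
55.6095 30.8372 12.3728
67.0522 42.5149 19.3816 5.4024
77.0515 55.6095 29.3559 9.4894 1.3099
85.7894 67.0522 42.5149 16.3638 2.6117 0.0000
93.4251 77.0515 55.6095 27.5300 5.2072 0.0000 0.0000
100.0976 85.7894 67.0522 42.5149 10.3820 0.0000 0.0000 0.0000

Δt=0.19043, u=1.14436, d=0.87385, q=0.49461, disc=e^(-rΔt)=0.99241
k=7 terminal: V=max(K-S,0) → 100.0976 85.7894 67.0522 42.5149 10.3820 0.0000 0.0000 0.0000
k=6: j=0 S=52.8949 intr=93.4251 cont=92.3148 V=93.4251[EX]; j=1 S=69.2685 intr=77.0515 cont=75.9412 V=77.0515[EX]; j=2 S=90.7105 intr=55.6095 cont=54.4991 V=55.6095[EX]; j=3 S=118.7900 intr=27.5300 cont=26.4197 V=27.5300[EX]; j=4 S=155.5614 intr=0.0000 cont=5.2072 V=5.2072[hold]; j=5 S=203.7155 intr=0.0000 cont=0.0000 V=0.0000[hold]; j=6 S=266.7756 intr=0.0000 cont=0.0000 V=0.0000[hold]  S*(6)=118.7900
k=5: j=0 S=60.5306 intr=85.7894 cont=84.6791 V=85.7894[EX]; j=1 S=79.2678 intr=67.0522 cont=65.9419 V=67.0522[EX]; j=2 S=103.8051 intr=42.5149 cont=41.4046 V=42.5149[EX]; j=3 S=135.9380 intr=10.3820 cont=16.3638 V=16.3638[hold]; j=4 S=178.0176 intr=0.0000 cont=2.6117 V=2.6117[hold]; j=5 S=233.1230 intr=0.0000 cont=0.0000 V=0.0000[hold]  S*(5)=103.8051
k=4: j=0 S=69.2685 intr=77.0515 cont=75.9412 V=77.0515[EX]; j=1 S=90.7105 intr=55.6095 cont=54.4991 V=55.6095[EX]; j=2 S=118.7900 intr=27.5300 cont=29.3559 V=29.3559[hold]; j=3 S=155.5614 intr=0.0000 cont=9.4894 V=9.4894[hold]; j=4 S=203.7155 intr=0.0000 cont=1.3099 V=1.3099[hold]  S*(4)=90.7105
k=3: j=0 S=79.2678 intr=67.0522 cont=65.9419 V=67.0522[EX]; j=1 S=103.8051 intr=42.5149 cont=42.3008 V=42.5149[EX]; j=2 S=135.9380 intr=10.3820 cont=19.3816 V=19.3816[hold]; j=3 S=178.0176 intr=0.0000 cont=5.4024 V=5.4024[hold]  S*(3)=103.8051
k=2: j=0 S=90.7105 intr=55.6095 cont=54.4991 V=55.6095[EX]; j=1 S=118.7900 intr=27.5300 cont=30.8372 V=30.8372[hold]; j=2 S=155.5614 intr=0.0000 cont=12.3728 V=12.3728[hold]  S*(2)=90.7105
k=1: j=0 S=103.8051 intr=42.5149 cont=43.0279 V=43.0279[hold]; j=1 S=135.9380 intr=10.3820 cont=21.5399 V=21.5399[hold]  S*(1)=-
k=0: j=0 S=118.7900 intr=27.5300 cont=32.1539 V=32.1539[hold]  S*(0)=-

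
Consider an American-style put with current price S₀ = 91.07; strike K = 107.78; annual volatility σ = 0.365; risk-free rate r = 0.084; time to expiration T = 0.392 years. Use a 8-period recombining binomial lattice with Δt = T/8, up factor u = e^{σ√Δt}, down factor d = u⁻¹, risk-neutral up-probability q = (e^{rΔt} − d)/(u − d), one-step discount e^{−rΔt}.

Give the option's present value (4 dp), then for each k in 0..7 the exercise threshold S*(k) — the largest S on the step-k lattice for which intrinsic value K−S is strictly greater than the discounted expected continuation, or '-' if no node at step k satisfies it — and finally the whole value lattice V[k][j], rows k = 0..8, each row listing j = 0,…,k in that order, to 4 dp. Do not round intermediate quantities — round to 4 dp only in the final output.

Δt=0.04900, u=1.08415, d=0.92238, q=0.50531, disc=e^(-rΔt)=0.99589
k=8 terminal: V=max(K-S,0) → 60.0644 51.6960 41.8599 30.2987 16.7100 0.7380 0.0000 0.0000 0.0000
k=7: j=0 S=51.7309 intr=56.0491 cont=55.6064 V=56.0491[EX]; j=1 S=60.8035 intr=46.9765 cont=46.5338 V=46.9765[EX]; j=2 S=71.4673 intr=36.3127 cont=35.8700 V=36.3127[EX]; j=3 S=84.0013 intr=23.7787 cont=23.3360 V=23.7787[EX]; j=4 S=98.7335 intr=9.0465 cont=8.6038 V=9.0465[EX]; j=5 S=116.0495 intr=0.0000 cont=0.3636 V=0.3636[hold]; j=6 S=136.4024 intr=0.0000 cont=0.0000 V=0.0000[hold]; j=7 S=160.3248 intr=0.0000 cont=0.0000 V=0.0000[hold]  S*(7)=98.7335
k=6: j=0 S=56.0840 intr=51.6960 cont=51.2532 V=51.6960[EX]; j=1 S=65.9201 intr=41.8599 cont=41.4172 V=41.8599[EX]; j=2 S=77.4813 intr=30.2987 cont=29.8560 V=30.2987[EX]; j=3 S=91.0700 intr=16.7100 cont=16.2673 V=16.7100[EX]; j=4 S=107.0420 intr=0.7380 cont=4.6398 V=4.6398[hold]; j=5 S=125.8151 intr=0.0000 cont=0.1791 V=0.1791[hold]; j=6 S=147.8807 intr=0.0000 cont=0.0000 V=0.0000[hold]  S*(6)=91.0700
k=5: j=0 S=60.8035 intr=46.9765 cont=46.5338 V=46.9765[EX]; j=1 S=71.4673 intr=36.3127 cont=35.8700 V=36.3127[EX]; j=2 S=84.0013 intr=23.7787 cont=23.3360 V=23.7787[EX]; j=3 S=98.7335 intr=9.0465 cont=10.5672 V=10.5672[hold]; j=4 S=116.0495 intr=0.0000 cont=2.3760 V=2.3760[hold]; j=5 S=136.4024 intr=0.0000 cont=0.0883 V=0.0883[hold]  S*(5)=84.0013
k=4: j=0 S=65.9201 intr=41.8599 cont=41.4172 V=41.8599[EX]; j=1 S=77.4813 intr=30.2987 cont=29.8560 V=30.2987[EX]; j=2 S=91.0700 intr=16.7100 cont=17.0326 V=17.0326[hold]; j=3 S=107.0420 intr=0.7380 cont=6.4017 V=6.4017[hold]; j=4 S=125.8151 intr=0.0000 cont=1.2150 V=1.2150[hold]  S*(4)=77.4813
k=3: j=0 S=71.4673 intr=36.3127 cont=35.8700 V=36.3127[EX]; j=1 S=84.0013 intr=23.7787 cont=23.4983 V=23.7787[EX]; j=2 S=98.7335 intr=9.0465 cont=11.6128 V=11.6128[hold]; j=3 S=116.0495 intr=0.0000 cont=3.7653 V=3.7653[hold]  S*(3)=84.0013
k=2: j=0 S=77.4813 intr=30.2987 cont=29.8560 V=30.2987[EX]; j=1 S=91.0700 intr=16.7100 cont=17.5588 V=17.5588[hold]; j=2 S=107.0420 intr=0.7380 cont=7.6160 V=7.6160[hold]  S*(2)=77.4813
k=1: j=0 S=84.0013 intr=23.7787 cont=23.7631 V=23.7787[EX]; j=1 S=98.7335 intr=9.0465 cont=12.4831 V=12.4831[hold]  S*(1)=84.0013
k=0: j=0 S=91.0700 intr=16.7100 cont=17.9967 V=17.9967[hold]  S*(0)=-

price = 17.9967
boundary = - 84.0013 77.4813 84.0013 77.4813 84.0013 91.0700 98.7335
tree:
17.9967
23.7787 12.4831
30.2987 17.5588 7.6160
36.3127 23.7787 11.6128 3.7653
41.8599 30.2987 17.0326 6.4017 1.2150
46.9765 36.3127 23.7787 10.5672 2.3760 0.0883
51.6960 41.8599 30.2987 16.7100 4.6398 0.1791 0.0000
56.0491 46.9765 36.3127 23.7787 9.0465 0.3636 0.0000 0.0000
60.0644 51.6960 41.8599 30.2987 16.7100 0.7380 0.0000 0.0000 0.0000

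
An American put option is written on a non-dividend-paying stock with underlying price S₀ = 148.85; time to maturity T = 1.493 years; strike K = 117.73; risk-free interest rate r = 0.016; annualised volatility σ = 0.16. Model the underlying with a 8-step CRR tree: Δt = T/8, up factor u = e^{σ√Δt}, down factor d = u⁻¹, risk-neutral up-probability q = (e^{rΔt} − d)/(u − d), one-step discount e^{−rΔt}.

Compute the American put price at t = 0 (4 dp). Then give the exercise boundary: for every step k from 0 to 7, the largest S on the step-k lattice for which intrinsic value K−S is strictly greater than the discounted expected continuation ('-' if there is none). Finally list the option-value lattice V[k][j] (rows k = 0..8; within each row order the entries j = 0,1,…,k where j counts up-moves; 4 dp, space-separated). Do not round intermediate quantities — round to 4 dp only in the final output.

Δt=0.18663, u=1.07156, d=0.93321, q=0.50434, disc=e^(-rΔt)=0.99702
k=8 terminal: V=max(K-S,0) → 32.1050 19.4109 4.8350 0.0000 0.0000 0.0000 0.0000 0.0000 0.0000
k=7: j=0 S=91.7528 intr=25.9772 cont=25.6262 V=25.9772[EX]; j=1 S=105.3553 intr=12.3747 cont=12.0237 V=12.3747[EX]; j=2 S=120.9743 intr=0.0000 cont=2.3894 V=2.3894[hold]; j=3 S=138.9090 intr=0.0000 cont=0.0000 V=0.0000[hold]; j=4 S=159.5024 intr=0.0000 cont=0.0000 V=0.0000[hold]; j=5 S=183.1489 intr=0.0000 cont=0.0000 V=0.0000[hold]; j=6 S=210.3010 intr=0.0000 cont=0.0000 V=0.0000[hold]; j=7 S=241.4785 intr=0.0000 cont=0.0000 V=0.0000[hold]  S*(7)=105.3553
k=6: j=0 S=98.3191 intr=19.4109 cont=19.0599 V=19.4109[EX]; j=1 S=112.8950 intr=4.8350 cont=7.3168 V=7.3168[hold]; j=2 S=129.6319 intr=0.0000 cont=1.1808 V=1.1808[hold]; j=3 S=148.8500 intr=0.0000 cont=0.0000 V=0.0000[hold]; j=4 S=170.9172 intr=0.0000 cont=0.0000 V=0.0000[hold]; j=5 S=196.2560 intr=0.0000 cont=0.0000 V=0.0000[hold]; j=6 S=225.3512 intr=0.0000 cont=0.0000 V=0.0000[hold]  S*(6)=98.3191
k=5: j=0 S=105.3553 intr=12.3747 cont=13.2717 V=13.2717[hold]; j=1 S=120.9743 intr=0.0000 cont=4.2096 V=4.2096[hold]; j=2 S=138.9090 intr=0.0000 cont=0.5835 V=0.5835[hold]; j=3 S=159.5024 intr=0.0000 cont=0.0000 V=0.0000[hold]; j=4 S=183.1489 intr=0.0000 cont=0.0000 V=0.0000[hold]; j=5 S=210.3010 intr=0.0000 cont=0.0000 V=0.0000[hold]  S*(5)=-
k=4: j=0 S=112.8950 intr=4.8350 cont=8.6753 V=8.6753[hold]; j=1 S=129.6319 intr=0.0000 cont=2.3737 V=2.3737[hold]; j=2 S=148.8500 intr=0.0000 cont=0.2884 V=0.2884[hold]; j=3 S=170.9172 intr=0.0000 cont=0.0000 V=0.0000[hold]; j=4 S=196.2560 intr=0.0000 cont=0.0000 V=0.0000[hold]  S*(4)=-
k=3: j=0 S=120.9743 intr=0.0000 cont=5.4808 V=5.4808[hold]; j=1 S=138.9090 intr=0.0000 cont=1.3180 V=1.3180[hold]; j=2 S=159.5024 intr=0.0000 cont=0.1425 V=0.1425[hold]; j=3 S=183.1489 intr=0.0000 cont=0.0000 V=0.0000[hold]  S*(3)=-
k=2: j=0 S=129.6319 intr=0.0000 cont=3.3712 V=3.3712[hold]; j=1 S=148.8500 intr=0.0000 cont=0.7230 V=0.7230[hold]; j=2 S=170.9172 intr=0.0000 cont=0.0704 V=0.0704[hold]  S*(2)=-
k=1: j=0 S=138.9090 intr=0.0000 cont=2.0296 V=2.0296[hold]; j=1 S=159.5024 intr=0.0000 cont=0.3927 V=0.3927[hold]  S*(1)=-
k=0: j=0 S=148.8500 intr=0.0000 cont=1.2004 V=1.2004[hold]  S*(0)=-

price = 1.2004
boundary = - - - - - - 98.3191 105.3553
tree:
1.2004
2.0296 0.3927
3.3712 0.7230 0.0704
5.4808 1.3180 0.1425 0.0000
8.6753 2.3737 0.2884 0.0000 0.0000
13.2717 4.2096 0.5835 0.0000 0.0000 0.0000
19.4109 7.3168 1.1808 0.0000 0.0000 0.0000 0.0000
25.9772 12.3747 2.3894 0.0000 0.0000 0.0000 0.0000 0.0000
32.1050 19.4109 4.8350 0.0000 0.0000 0.0000 0.0000 0.0000 0.0000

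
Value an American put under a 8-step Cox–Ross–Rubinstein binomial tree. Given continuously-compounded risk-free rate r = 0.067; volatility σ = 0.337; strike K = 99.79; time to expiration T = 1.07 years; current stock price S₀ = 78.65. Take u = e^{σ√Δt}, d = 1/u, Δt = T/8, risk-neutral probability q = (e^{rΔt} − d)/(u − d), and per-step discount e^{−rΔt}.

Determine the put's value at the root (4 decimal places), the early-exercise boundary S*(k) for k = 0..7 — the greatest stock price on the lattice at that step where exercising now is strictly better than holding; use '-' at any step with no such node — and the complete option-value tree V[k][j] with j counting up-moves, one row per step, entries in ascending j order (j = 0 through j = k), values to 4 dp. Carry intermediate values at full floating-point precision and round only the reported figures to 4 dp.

price = 22.5400
boundary = - 69.5302 61.4678 69.5302 61.4678 69.5302 78.6500 88.9660
tree:
22.5400
30.2598 15.3941
38.3222 21.9953 9.2145
45.4497 30.2598 14.3070 4.3999
51.7507 38.3222 21.3477 7.6785 1.2729
57.3211 45.4497 30.2598 13.0148 2.5982 0.0000
62.2456 51.7507 38.3222 21.1400 5.3031 0.0000 0.0000
66.5990 57.3211 45.4497 30.2598 10.8240 0.0000 0.0000 0.0000
70.4477 62.2456 51.7507 38.3222 21.1400 0.0000 0.0000 0.0000 0.0000

Δt=0.13375  u=1.13116  d=0.88405  q=0.50565  discount=0.99108
step 8 (expiry): payoffs max(K−S,0) = 70.4477 62.2456 51.7507 38.3222 21.1400 0.0000 0.0000 0.0000 0.0000
step 7: (k=7,j=0): S=33.1910, (K−S)⁺=66.5990, hold=65.7088 ⇒ V=66.5990 exercise | (k=7,j=1): S=42.4689, (K−S)⁺=57.3211, hold=56.4309 ⇒ V=57.3211 exercise | (k=7,j=2): S=54.3403, (K−S)⁺=45.4497, hold=44.5594 ⇒ V=45.4497 exercise | (k=7,j=3): S=69.5302, (K−S)⁺=30.2598, hold=29.3696 ⇒ V=30.2598 exercise | (k=7,j=4): S=88.9660, (K−S)⁺=10.8240, hold=10.3573 ⇒ V=10.8240 exercise | (k=7,j=5): S=113.8349, (K−S)⁺=0.0000, hold=0.0000 ⇒ V=0.0000 continue | (k=7,j=6): S=145.6554, (K−S)⁺=0.0000, hold=0.0000 ⇒ V=0.0000 continue | (k=7,j=7): S=186.3707, (K−S)⁺=0.0000, hold=0.0000 ⇒ V=0.0000 continue  boundary S*=88.9660
step 6: (k=6,j=0): S=37.5444, (K−S)⁺=62.2456, hold=61.3553 ⇒ V=62.2456 exercise | (k=6,j=1): S=48.0393, (K−S)⁺=51.7507, hold=50.8605 ⇒ V=51.7507 exercise | (k=6,j=2): S=61.4678, (K−S)⁺=38.3222, hold=37.4320 ⇒ V=38.3222 exercise | (k=6,j=3): S=78.6500, (K−S)⁺=21.1400, hold=20.2498 ⇒ V=21.1400 exercise | (k=6,j=4): S=100.6352, (K−S)⁺=0.0000, hold=5.3031 ⇒ V=5.3031 continue | (k=6,j=5): S=128.7659, (K−S)⁺=0.0000, hold=0.0000 ⇒ V=0.0000 continue | (k=6,j=6): S=164.7601, (K−S)⁺=0.0000, hold=0.0000 ⇒ V=0.0000 continue  boundary S*=78.6500
step 5: (k=5,j=0): S=42.4689, (K−S)⁺=57.3211, hold=56.4309 ⇒ V=57.3211 exercise | (k=5,j=1): S=54.3403, (K−S)⁺=45.4497, hold=44.5594 ⇒ V=45.4497 exercise | (k=5,j=2): S=69.5302, (K−S)⁺=30.2598, hold=29.3696 ⇒ V=30.2598 exercise | (k=5,j=3): S=88.9660, (K−S)⁺=10.8240, hold=13.0148 ⇒ V=13.0148 continue | (k=5,j=4): S=113.8349, (K−S)⁺=0.0000, hold=2.5982 ⇒ V=2.5982 continue | (k=5,j=5): S=145.6554, (K−S)⁺=0.0000, hold=0.0000 ⇒ V=0.0000 continue  boundary S*=69.5302
step 4: (k=4,j=0): S=48.0393, (K−S)⁺=51.7507, hold=50.8605 ⇒ V=51.7507 exercise | (k=4,j=1): S=61.4678, (K−S)⁺=38.3222, hold=37.4320 ⇒ V=38.3222 exercise | (k=4,j=2): S=78.6500, (K−S)⁺=21.1400, hold=21.3477 ⇒ V=21.3477 continue | (k=4,j=3): S=100.6352, (K−S)⁺=0.0000, hold=7.6785 ⇒ V=7.6785 continue | (k=4,j=4): S=128.7659, (K−S)⁺=0.0000, hold=1.2729 ⇒ V=1.2729 continue  boundary S*=61.4678
step 3: (k=3,j=0): S=54.3403, (K−S)⁺=45.4497, hold=44.5594 ⇒ V=45.4497 exercise | (k=3,j=1): S=69.5302, (K−S)⁺=30.2598, hold=29.4737 ⇒ V=30.2598 exercise | (k=3,j=2): S=88.9660, (K−S)⁺=10.8240, hold=14.3070 ⇒ V=14.3070 continue | (k=3,j=3): S=113.8349, (K−S)⁺=0.0000, hold=4.3999 ⇒ V=4.3999 continue  boundary S*=69.5302
step 2: (k=2,j=0): S=61.4678, (K−S)⁺=38.3222, hold=37.4320 ⇒ V=38.3222 exercise | (k=2,j=1): S=78.6500, (K−S)⁺=21.1400, hold=21.9953 ⇒ V=21.9953 continue | (k=2,j=2): S=100.6352, (K−S)⁺=0.0000, hold=9.2145 ⇒ V=9.2145 continue  boundary S*=61.4678
step 1: (k=1,j=0): S=69.5302, (K−S)⁺=30.2598, hold=29.7982 ⇒ V=30.2598 exercise | (k=1,j=1): S=88.9660, (K−S)⁺=10.8240, hold=15.3941 ⇒ V=15.3941 continue  boundary S*=69.5302
step 0: (k=0,j=0): S=78.6500, (K−S)⁺=21.1400, hold=22.5400 ⇒ V=22.5400 continue  boundary S*=-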